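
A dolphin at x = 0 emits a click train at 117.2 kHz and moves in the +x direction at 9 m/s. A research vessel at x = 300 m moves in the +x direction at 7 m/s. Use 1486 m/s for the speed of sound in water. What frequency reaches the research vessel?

The observer lies on the +x side, so the source is heading toward the observer and the observer is heading away from the source.
Both move, so f' = f · (v − v_o)/(v − v_s).
f' = 117.2 × (1486 − 7)/(1486 − 9) = 117.2 × 1479/1477 ≈ 117.4 kHz.

117.4 kHz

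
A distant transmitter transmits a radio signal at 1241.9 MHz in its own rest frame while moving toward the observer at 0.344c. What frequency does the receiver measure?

1777.6 MHz

Relativistic Doppler for frequency: f' = f₀ · √((1 + β)/(1 − β)).
f' = 1241.9 × √(1.3440/0.6560) = 1241.9 × 1.43136 ≈ 1777.6 MHz.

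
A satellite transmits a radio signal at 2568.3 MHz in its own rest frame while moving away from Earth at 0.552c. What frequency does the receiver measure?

1379.9 MHz

Relativistic Doppler for frequency: f' = f₀ · √((1 − β)/(1 + β)).
f' = 2568.3 × √(0.4480/1.5520) = 2568.3 × 0.53727 ≈ 1379.9 MHz.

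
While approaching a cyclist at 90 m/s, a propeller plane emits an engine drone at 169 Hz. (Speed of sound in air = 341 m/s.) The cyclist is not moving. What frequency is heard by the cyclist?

230 Hz

Only the source moves, toward the listener, so f' = f · v/(v − v_s).
f' = 169 × 341/(341 − 90) = 169 × 341/251 ≈ 230 Hz.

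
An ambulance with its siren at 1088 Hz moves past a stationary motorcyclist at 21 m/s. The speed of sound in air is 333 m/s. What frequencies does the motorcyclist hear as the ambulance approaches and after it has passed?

Approaching: f₁ = f · v/(v − v_s) = 1088 × 333/312 ≈ 1161 Hz.
Receding: f₂ = f · v/(v + v_s) = 1088 × 333/354 ≈ 1023 Hz.

1161 Hz approaching; 1023 Hz receding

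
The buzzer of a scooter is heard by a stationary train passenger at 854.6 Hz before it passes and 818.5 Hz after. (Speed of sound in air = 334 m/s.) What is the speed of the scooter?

f₁/f₂ = (v + v_s)/(v − v_s), so v_s = v · (f₁ − f₂)/(f₁ + f₂).
v_s = 334 × (854.6 − 818.5)/(854.6 + 818.5) = 334 × 36.1/1673.1 ≈ 7.2 m/s.

7.2 m/s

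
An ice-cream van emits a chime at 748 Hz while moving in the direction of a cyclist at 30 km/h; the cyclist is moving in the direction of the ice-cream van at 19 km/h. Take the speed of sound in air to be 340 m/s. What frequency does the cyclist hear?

30 km/h = 8.333 m/s; 19 km/h = 5.278 m/s.
With source approaching and observer approaching, f' = f · (v + v_o)/(v − v_s).
f' = 748 × (340 + 5.278)/(340 − 8.333) = 748 × 345.28/331.67 ≈ 779 Hz.

779 Hz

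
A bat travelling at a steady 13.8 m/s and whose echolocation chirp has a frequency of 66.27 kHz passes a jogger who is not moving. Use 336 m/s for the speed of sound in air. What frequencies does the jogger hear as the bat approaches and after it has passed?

Approaching: f₁ = f · v/(v − v_s) = 66.27 × 336/322.2 ≈ 69.1 kHz.
Receding: f₂ = f · v/(v + v_s) = 66.27 × 336/349.8 ≈ 63.7 kHz.

69.1 kHz approaching; 63.7 kHz receding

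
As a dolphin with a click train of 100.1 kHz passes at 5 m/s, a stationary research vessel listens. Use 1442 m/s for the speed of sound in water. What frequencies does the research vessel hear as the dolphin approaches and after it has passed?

100.4 kHz approaching; 99.8 kHz receding

Approaching: f₁ = f · v/(v − v_s) = 100.1 × 1442/1437 ≈ 100.4 kHz.
Receding: f₂ = f · v/(v + v_s) = 100.1 × 1442/1447 ≈ 99.8 kHz.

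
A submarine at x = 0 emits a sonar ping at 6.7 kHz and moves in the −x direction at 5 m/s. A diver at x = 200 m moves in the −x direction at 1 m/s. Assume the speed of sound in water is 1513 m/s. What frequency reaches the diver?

6.68 kHz

The observer lies on the +x side, so the source is heading away from the observer and the observer is heading toward the source.
Both move, so f' = f · (v + v_o)/(v + v_s).
f' = 6.7 × (1513 + 1)/(1513 + 5) = 6.7 × 1514/1518 ≈ 6.68 kHz.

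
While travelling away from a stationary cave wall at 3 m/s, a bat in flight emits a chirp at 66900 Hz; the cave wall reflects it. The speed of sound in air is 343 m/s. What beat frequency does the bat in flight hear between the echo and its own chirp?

The cave wall receives the sound from a moving source: f₁ = f₀ · v/(v + v_e) = 66900 × 343/346 ≈ 66320 Hz.
On the return leg the bat in flight is a moving observer: f₂ = f₁ · (v − v_e)/v = 66320 × 340/343 ≈ 65740 Hz.
Equivalently f₂ = f₀ · (v − v_e)/(v + v_e).
Beat against the emitted tone: |f₂ − f₀| = 2v_e·f₀/(v + v_e) = 2 × 3 × 66900/346 ≈ 1160 Hz.

1160 Hz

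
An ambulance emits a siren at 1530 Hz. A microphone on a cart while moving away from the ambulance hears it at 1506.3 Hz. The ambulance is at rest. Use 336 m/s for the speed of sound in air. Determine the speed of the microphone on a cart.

f' = f · (v − v_o)/v ⇒ v_o = v · |f'/f − 1|.
v_o = 336 × |1506.3/1530 − 1| = 336 × 0.01549 ≈ 5.2 m/s.

5.2 m/s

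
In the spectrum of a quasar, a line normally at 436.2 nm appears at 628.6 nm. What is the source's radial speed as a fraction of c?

0.350

λ'/λ₀ = 1.4411 > 1 (redshift), so the source is receding.
λ'/λ₀ = √((1 + β)/(1 − β)) for a receding source ⇒ β = (r² − 1)/(r² + 1) with r = λ'/λ₀.
β = (2.0767 − 1)/(2.0767 + 1) ≈ 0.350.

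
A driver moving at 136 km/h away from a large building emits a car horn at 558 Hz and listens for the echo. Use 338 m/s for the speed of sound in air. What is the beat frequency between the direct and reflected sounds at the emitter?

112 Hz

136 km/h = 37.78 m/s.
The large building receives the sound from a moving source: f₁ = f₀ · v/(v + v_e) = 558 × 338/375.78 ≈ 501.9 Hz.
On the return leg the driver is a moving observer: f₂ = f₁ · (v − v_e)/v = 501.9 × 300.22/338 ≈ 445.8 Hz.
Beat against the emitted tone: |f₂ − f₀| = 2v_e·f₀/(v + v_e) = 2 × 37.78 × 558/375.78 ≈ 112 Hz.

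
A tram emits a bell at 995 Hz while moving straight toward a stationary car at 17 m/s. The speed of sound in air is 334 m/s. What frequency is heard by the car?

1048 Hz

Only the source moves, toward the listener, so f' = f · v/(v − v_s).
f' = 995 × 334/(334 − 17) = 995 × 334/317 ≈ 1048 Hz.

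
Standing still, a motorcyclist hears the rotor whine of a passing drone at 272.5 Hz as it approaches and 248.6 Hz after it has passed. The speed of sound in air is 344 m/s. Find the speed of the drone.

15.8 m/s

f₁/f₂ = (v + v_s)/(v − v_s), so v_s = v · (f₁ − f₂)/(f₁ + f₂).
v_s = 344 × (272.5 − 248.6)/(272.5 + 248.6) = 344 × 23.9/521.1 ≈ 15.8 m/s.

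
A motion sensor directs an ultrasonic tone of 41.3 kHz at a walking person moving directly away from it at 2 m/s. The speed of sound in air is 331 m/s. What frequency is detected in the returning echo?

The walking person first receives the wave as a moving observer: f₁ = f₀ · (v − u)/v = 41.3 × (331 − 2)/331 ≈ 41.1 kHz.
The reflection then acts as a moving source: f₂ = f₁ · v/(v + u) ≈ 40.8 kHz.
Equivalently f₂ = f₀ · (v − u)/(v + u).

40.8 kHz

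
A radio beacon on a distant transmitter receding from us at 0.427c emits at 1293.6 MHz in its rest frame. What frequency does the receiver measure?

819.7 MHz

Relativistic Doppler for frequency: f' = f₀ · √((1 − β)/(1 + β)).
f' = 1293.6 × √(0.5730/1.4270) = 1293.6 × 0.63367 ≈ 819.7 MHz.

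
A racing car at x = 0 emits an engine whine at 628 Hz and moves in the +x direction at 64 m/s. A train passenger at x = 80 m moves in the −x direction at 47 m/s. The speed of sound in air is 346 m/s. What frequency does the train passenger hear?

875 Hz

The observer lies on the +x side, so the source is heading toward the observer and the observer is heading toward the source.
Both move, so f' = f · (v + v_o)/(v − v_s).
f' = 628 × (346 + 47)/(346 − 64) = 628 × 393/282 ≈ 875 Hz.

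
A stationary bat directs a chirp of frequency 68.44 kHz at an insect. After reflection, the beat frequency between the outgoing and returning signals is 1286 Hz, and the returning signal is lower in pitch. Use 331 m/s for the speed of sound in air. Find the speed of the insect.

Double Doppler shift off a moving reflector: f₂ = f₀ · (v + u)/(v − u) (u > 0 toward emitter).
Returning signal is lower, so f₂ = f₀ − Δf = 68440 − 1286 = 67154 Hz.
Rearranging, u = v · (f₂ − f₀)/(f₂ + f₀) = 331 × -1286/135594 ≈ -3.1 m/s.
So the insect is moving at 3.1 m/s away from the emitter.

3.1 m/s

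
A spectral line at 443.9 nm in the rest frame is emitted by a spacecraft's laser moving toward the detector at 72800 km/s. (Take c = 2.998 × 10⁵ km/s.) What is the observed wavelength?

346.5 nm

β = v/c = 72800/299800 = 0.2428.
Relativistic Doppler for wavelength: λ' = λ₀ · √((1 − β)/(1 + β)).
λ' = 443.9 × √(0.7572/1.2428) = 443.9 × 0.78053 ≈ 346.5 nm.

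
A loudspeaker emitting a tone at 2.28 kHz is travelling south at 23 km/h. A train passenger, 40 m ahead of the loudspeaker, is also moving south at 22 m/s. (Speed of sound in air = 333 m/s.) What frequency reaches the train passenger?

2.17 kHz

23 km/h = 6.389 m/s.
The train passenger is ahead, so the loudspeaker is moving toward it while the train passenger is moving away from the loudspeaker.
Both move, so f' = f · (v − v_o)/(v − v_s).
f' = 2.28 × (333 − 22)/(333 − 6.389) = 2.28 × 311/326.61 ≈ 2.17 kHz.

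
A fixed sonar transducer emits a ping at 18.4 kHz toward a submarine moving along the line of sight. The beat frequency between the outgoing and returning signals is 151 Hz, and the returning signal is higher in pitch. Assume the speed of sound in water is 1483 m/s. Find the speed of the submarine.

Double Doppler shift off a moving reflector: f₂ = f₀ · (v + u)/(v − u) (u > 0 toward emitter).
Returning signal is higher, so f₂ = f₀ + Δf = 18400 + 151 = 18551 Hz.
Rearranging, u = v · (f₂ − f₀)/(f₂ + f₀) = 1483 × 151/36951 ≈ 6.1 m/s.
So the submarine is moving at 6.1 m/s toward the emitter.

6.1 m/s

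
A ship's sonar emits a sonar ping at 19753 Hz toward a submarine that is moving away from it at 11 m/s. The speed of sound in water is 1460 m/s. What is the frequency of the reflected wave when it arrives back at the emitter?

19458 Hz

The submarine first receives the wave as a moving observer: f₁ = f₀ · (v − u)/v = 19753 × (1460 − 11)/1460 ≈ 19604 Hz.
On reflection it acts as a source moving away from the stationary detector: f₂ = f₁ · v/(v + u) = 19604 × 1460/1471 ≈ 19458 Hz.
Equivalently f₂ = f₀ · (v − u)/(v + u).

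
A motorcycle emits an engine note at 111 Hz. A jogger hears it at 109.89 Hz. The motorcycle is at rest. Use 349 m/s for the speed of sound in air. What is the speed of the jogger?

f' < f, so the jogger is receding.
f' = f · (v − v_o)/v ⇒ v_o = v · |f'/f − 1|.
v_o = 349 × |109.89/111 − 1| = 349 × 0.01 ≈ 3.5 m/s.

3.5 m/s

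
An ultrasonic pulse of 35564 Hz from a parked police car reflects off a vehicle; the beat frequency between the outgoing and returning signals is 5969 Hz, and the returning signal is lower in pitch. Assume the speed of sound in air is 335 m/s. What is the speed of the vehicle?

Double Doppler shift off a moving reflector: f₂ = f₀ · (v + u)/(v − u) (u > 0 toward emitter).
Returning signal is lower, so f₂ = f₀ − Δf = 35564 − 5969 = 29595 Hz.
Rearranging, u = v · (f₂ − f₀)/(f₂ + f₀) = 335 × -5969/65159 ≈ -31 m/s.
So the vehicle is moving at 31 m/s away from the emitter.

31 m/s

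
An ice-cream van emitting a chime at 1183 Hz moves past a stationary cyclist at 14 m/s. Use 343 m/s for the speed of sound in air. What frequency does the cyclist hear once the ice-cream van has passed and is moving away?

1137 Hz

Receding: f₂ = f · v/(v + v_s) = 1183 × 343/357 ≈ 1137 Hz.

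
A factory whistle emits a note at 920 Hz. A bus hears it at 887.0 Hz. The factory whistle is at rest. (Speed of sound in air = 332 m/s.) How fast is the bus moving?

f' < f, so the bus is receding.
f' = f · (v − v_o)/v ⇒ v_o = v · |f'/f − 1|.
v_o = 332 × |887.0/920 − 1| = 332 × 0.03587 ≈ 11.9 m/s.

11.9 m/s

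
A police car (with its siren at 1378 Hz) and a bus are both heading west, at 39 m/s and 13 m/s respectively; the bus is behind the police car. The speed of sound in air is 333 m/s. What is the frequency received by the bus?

The bus is behind, so the police car is moving away from it while the bus is moving toward the police car.
With source receding and observer approaching, f' = f · (v + v_o)/(v + v_s).
f' = 1378 × (333 + 13)/(333 + 39) = 1378 × 346/372 ≈ 1282 Hz.

1282 Hz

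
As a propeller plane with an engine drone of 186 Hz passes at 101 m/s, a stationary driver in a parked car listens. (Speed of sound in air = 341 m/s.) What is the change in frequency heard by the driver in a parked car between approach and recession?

Approaching: f₁ = f · v/(v − v_s) = 186 × 341/240 ≈ 264 Hz.
Receding: f₂ = f · v/(v + v_s) = 186 × 341/442 ≈ 143 Hz.
Drop: f₁ − f₂ = 2f·v·v_s/(v² − v_s²) = 2 × 186 × 341 × 101/(341² − 101²) ≈ 121 Hz.

121 Hz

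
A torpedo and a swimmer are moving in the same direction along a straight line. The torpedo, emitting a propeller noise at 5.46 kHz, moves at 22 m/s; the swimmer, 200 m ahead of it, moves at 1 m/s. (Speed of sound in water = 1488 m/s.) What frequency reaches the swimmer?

The swimmer is ahead, so the torpedo is moving toward it while the swimmer is moving away from the torpedo.
With source approaching and observer receding, f' = f · (v − v_o)/(v − v_s).
f' = 5.46 × (1488 − 1)/(1488 − 22) = 5.46 × 1487/1466 ≈ 5.54 kHz.

5.54 kHz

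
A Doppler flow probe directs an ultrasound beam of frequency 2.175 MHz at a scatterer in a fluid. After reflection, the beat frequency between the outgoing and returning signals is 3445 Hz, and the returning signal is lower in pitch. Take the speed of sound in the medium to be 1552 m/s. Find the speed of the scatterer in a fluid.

Double Doppler shift off a moving reflector: f₂ = f₀ · (v + u)/(v − u) (u > 0 toward emitter).
Returning signal is lower, so f₂ = f₀ − Δf = 2175000 − 3445 = 2171555 Hz.
Rearranging, u = v · (f₂ − f₀)/(f₂ + f₀) = 1552 × -3445/4346555 ≈ -1.23 m/s.
So the scatterer in a fluid is moving at 1.23 m/s away from the emitter.

1.23 m/s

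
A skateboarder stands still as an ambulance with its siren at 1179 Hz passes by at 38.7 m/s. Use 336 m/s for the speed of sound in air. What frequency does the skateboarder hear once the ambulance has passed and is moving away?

1057 Hz

Receding: f₂ = f · v/(v + v_s) = 1179 × 336/374.7 ≈ 1057 Hz.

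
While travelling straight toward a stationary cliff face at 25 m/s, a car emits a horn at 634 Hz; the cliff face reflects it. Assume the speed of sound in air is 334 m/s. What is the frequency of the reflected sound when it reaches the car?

737 Hz

The cliff face receives the sound from a moving source: f₁ = f₀ · v/(v − v_e) = 634 × 334/309 ≈ 685 Hz.
On the return leg the car is a moving observer: f₂ = f₁ · (v + v_e)/v = 685 × 359/334 ≈ 737 Hz.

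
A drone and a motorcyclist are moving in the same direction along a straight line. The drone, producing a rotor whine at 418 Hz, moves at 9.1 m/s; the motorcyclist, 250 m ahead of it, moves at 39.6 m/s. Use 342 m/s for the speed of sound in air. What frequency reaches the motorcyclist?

The motorcyclist is ahead, so the drone is moving toward it while the motorcyclist is moving away from the drone.
Both move, so f' = f · (v − v_o)/(v − v_s).
f' = 418 × (342 − 39.6)/(342 − 9.1) = 418 × 302.4/332.9 ≈ 380 Hz.

380 Hz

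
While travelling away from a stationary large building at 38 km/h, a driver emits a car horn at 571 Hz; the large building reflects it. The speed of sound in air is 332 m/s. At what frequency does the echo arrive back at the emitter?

38 km/h = 10.56 m/s.
The large building receives the sound from a moving source: f₁ = f₀ · v/(v + v_e) = 571 × 332/342.56 ≈ 553 Hz.
On the return leg the driver is a moving observer: f₂ = f₁ · (v − v_e)/v = 553 × 321.44/332 ≈ 536 Hz.
Equivalently f₂ = f₀ · (v − v_e)/(v + v_e).

536 Hz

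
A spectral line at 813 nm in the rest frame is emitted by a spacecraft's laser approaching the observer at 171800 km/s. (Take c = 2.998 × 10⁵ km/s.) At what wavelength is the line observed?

423.6 nm

β = v/c = 171800/299800 = 0.5730.
Relativistic Doppler for wavelength: λ' = λ₀ · √((1 − β)/(1 + β)).
λ' = 813 × √(0.4270/1.5730) = 813 × 0.52098 ≈ 423.6 nm.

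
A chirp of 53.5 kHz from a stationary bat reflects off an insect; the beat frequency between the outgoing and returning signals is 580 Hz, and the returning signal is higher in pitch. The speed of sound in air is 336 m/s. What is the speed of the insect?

1.81 m/s

Double Doppler shift off a moving reflector: f₂ = f₀ · (v + u)/(v − u) (u > 0 toward emitter).
Returning signal is higher, so f₂ = f₀ + Δf = 53500 + 580 = 54080 Hz.
Rearranging, u = v · (f₂ − f₀)/(f₂ + f₀) = 336 × 580/107580 ≈ 1.81 m/s.
So the insect is moving at 1.81 m/s toward the emitter.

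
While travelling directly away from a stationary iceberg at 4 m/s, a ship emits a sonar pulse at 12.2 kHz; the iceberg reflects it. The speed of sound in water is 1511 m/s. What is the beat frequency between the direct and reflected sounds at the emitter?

64 Hz

The iceberg receives the sound from a moving source: f₁ = f₀ · v/(v + v_e) = 12.2 × 1511/1515 ≈ 12.1678 kHz.
On the return leg the ship is a moving observer: f₂ = f₁ · (v − v_e)/v = 12.1678 × 1507/1511 ≈ 12.1356 kHz.
Equivalently f₂ = f₀ · (v − v_e)/(v + v_e).
Beat against the emitted tone (with f₀ = 12200 Hz): |f₂ − f₀| = 2v_e·f₀/(v + v_e) = 2 × 4 × 12200/1515 ≈ 64 Hz.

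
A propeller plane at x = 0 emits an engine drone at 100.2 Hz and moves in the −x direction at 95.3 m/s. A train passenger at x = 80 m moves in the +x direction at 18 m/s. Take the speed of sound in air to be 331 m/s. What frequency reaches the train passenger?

74 Hz

The observer lies on the +x side, so the source is heading away from the observer and the observer is heading away from the source.
General Doppler shift: f' = f · (v − v_o)/(v + v_s).
f' = 100.2 × (331 − 18)/(331 + 95.3) = 100.2 × 313/426.3 ≈ 74 Hz.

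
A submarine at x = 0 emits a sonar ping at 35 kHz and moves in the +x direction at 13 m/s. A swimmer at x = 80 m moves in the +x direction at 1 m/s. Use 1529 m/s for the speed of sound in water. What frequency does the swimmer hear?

The observer lies on the +x side, so the source is heading toward the observer and the observer is heading away from the source.
General Doppler shift: f' = f · (v − v_o)/(v − v_s).
f' = 35 × (1529 − 1)/(1529 − 13) = 35 × 1528/1516 ≈ 35.3 kHz.

35.3 kHz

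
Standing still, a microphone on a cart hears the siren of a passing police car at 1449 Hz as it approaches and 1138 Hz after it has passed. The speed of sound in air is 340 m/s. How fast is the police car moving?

f₁/f₂ = (v + v_s)/(v − v_s), so v_s = v · (f₁ − f₂)/(f₁ + f₂).
v_s = 340 × (1449 − 1138)/(1449 + 1138) = 340 × 311/2587 ≈ 41 m/s.

41 m/s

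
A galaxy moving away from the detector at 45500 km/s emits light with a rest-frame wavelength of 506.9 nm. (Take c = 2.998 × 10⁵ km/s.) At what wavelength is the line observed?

590.7 nm

β = v/c = 45500/299800 = 0.1518.
Relativistic Doppler for wavelength: λ' = λ₀ · √((1 + β)/(1 − β)).
λ' = 506.9 × √(1.1518/0.8482) = 506.9 × 1.16527 ≈ 590.7 nm.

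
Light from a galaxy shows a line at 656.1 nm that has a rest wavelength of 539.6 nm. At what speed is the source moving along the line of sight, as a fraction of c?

0.193

λ'/λ₀ = 1.2159 > 1 (redshift), so the source is receding.
λ'/λ₀ = √((1 + β)/(1 − β)) for a receding source ⇒ β = (r² − 1)/(r² + 1) with r = λ'/λ₀.
β = (1.4784 − 1)/(1.4784 + 1) ≈ 0.193.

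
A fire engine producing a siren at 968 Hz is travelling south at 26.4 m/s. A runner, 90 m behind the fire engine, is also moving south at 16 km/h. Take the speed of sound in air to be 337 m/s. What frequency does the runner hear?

910 Hz

16 km/h = 4.444 m/s.
The runner is behind, so the fire engine is moving away from it while the runner is moving toward the fire engine.
General Doppler shift: f' = f · (v + v_o)/(v + v_s).
f' = 968 × (337 + 4.444)/(337 + 26.4) = 968 × 341.44/363.4 ≈ 910 Hz.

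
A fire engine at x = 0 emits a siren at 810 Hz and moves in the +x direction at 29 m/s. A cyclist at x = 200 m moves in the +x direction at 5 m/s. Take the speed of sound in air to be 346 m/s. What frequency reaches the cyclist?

871 Hz

The observer lies on the +x side, so the source is heading toward the observer and the observer is heading away from the source.
Both move, so f' = f · (v − v_o)/(v − v_s).
f' = 810 × (346 − 5)/(346 − 29) = 810 × 341/317 ≈ 871 Hz.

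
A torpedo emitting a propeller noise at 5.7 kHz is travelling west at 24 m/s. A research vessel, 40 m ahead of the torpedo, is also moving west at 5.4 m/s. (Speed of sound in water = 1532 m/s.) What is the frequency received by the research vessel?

5.77 kHz

The research vessel is ahead, so the torpedo is moving toward it while the research vessel is moving away from the torpedo.
With source approaching and observer receding, f' = f · (v − v_o)/(v − v_s).
f' = 5.7 × (1532 − 5.4)/(1532 − 24) = 5.7 × 1526.6/1508 ≈ 5.77 kHz.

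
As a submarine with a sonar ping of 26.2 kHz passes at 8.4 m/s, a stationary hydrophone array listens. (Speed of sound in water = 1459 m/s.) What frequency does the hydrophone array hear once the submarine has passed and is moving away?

Receding: f₂ = f · v/(v + v_s) = 26.2 × 1459/1467.4 ≈ 26.1 kHz.

26.1 kHz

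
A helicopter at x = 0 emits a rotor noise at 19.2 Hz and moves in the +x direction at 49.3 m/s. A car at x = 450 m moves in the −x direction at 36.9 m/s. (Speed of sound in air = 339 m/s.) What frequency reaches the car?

24.9 Hz

The observer lies on the +x side, so the source is heading toward the observer and the observer is heading toward the source.
Both move, so f' = f · (v + v_o)/(v − v_s).
f' = 19.2 × (339 + 36.9)/(339 − 49.3) = 19.2 × 375.9/289.7 ≈ 24.9 Hz.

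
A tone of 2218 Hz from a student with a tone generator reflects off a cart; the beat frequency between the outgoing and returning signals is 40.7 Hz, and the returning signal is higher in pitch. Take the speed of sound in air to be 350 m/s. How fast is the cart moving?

3.2 m/s

Double Doppler shift off a moving reflector: f₂ = f₀ · (v + u)/(v − u) (u > 0 toward emitter).
Returning signal is higher, so f₂ = f₀ + Δf = 2218 + 40.7 = 2258.7 Hz.
Rearranging, u = v · (f₂ − f₀)/(f₂ + f₀) = 350 × 40.7/4476.7 ≈ 3.2 m/s.
So the cart is moving at 3.2 m/s toward the emitter.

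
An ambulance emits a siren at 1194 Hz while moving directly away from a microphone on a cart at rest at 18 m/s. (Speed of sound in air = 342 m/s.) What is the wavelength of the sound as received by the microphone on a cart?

30.2 cm

Only the source moves, away from the listener, so f' = f · v/(v + v_s).
f' = 1194 × 342/(342 + 18) ≈ 1134 Hz.
λ' = v/f' = 342/1134.3 ≈ 30.2 cm.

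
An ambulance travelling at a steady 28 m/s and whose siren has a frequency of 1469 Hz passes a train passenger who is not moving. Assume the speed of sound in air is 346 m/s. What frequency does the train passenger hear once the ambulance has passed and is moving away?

Receding: f₂ = f · v/(v + v_s) = 1469 × 346/374 ≈ 1359 Hz.

1359 Hz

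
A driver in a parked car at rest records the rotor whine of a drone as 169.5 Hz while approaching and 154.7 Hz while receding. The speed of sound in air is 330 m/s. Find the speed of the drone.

15.1 m/s

f₁/f₂ = (v + v_s)/(v − v_s), so v_s = v · (f₁ − f₂)/(f₁ + f₂).
v_s = 330 × (169.5 − 154.7)/(169.5 + 154.7) = 330 × 14.8/324.2 ≈ 15.1 m/s.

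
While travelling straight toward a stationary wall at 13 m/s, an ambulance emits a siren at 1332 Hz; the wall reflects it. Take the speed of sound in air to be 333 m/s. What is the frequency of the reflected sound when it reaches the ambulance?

1440 Hz

The wall receives the sound from a moving source: f₁ = f₀ · v/(v − v_e) = 1332 × 333/320 ≈ 1386 Hz.
On the return leg the ambulance is a moving observer: f₂ = f₁ · (v + v_e)/v = 1386 × 346/333 ≈ 1440 Hz.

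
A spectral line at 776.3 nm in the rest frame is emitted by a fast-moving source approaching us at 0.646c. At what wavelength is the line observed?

Relativistic Doppler for wavelength: λ' = λ₀ · √((1 − β)/(1 + β)).
λ' = 776.3 × √(0.3540/1.6460) = 776.3 × 0.46375 ≈ 360.0 nm.

360.0 nm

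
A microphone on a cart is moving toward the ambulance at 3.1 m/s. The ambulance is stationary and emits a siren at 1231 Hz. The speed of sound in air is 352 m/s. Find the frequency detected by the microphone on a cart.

1242 Hz

Only the observer moves, toward the source, so f' = f · (v + v_o)/v.
f' = 1231 × (352 + 3.1)/352 = 1231 × 355.1/352 ≈ 1242 Hz.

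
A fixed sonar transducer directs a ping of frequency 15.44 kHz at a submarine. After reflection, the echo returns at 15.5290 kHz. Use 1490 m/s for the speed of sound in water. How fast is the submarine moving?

Double Doppler shift off a moving reflector: f₂ = f₀ · (v + u)/(v − u) (u > 0 toward emitter).
Rearranging, u = v · (f₂ − f₀)/(f₂ + f₀) = 1490 × 0.0890/30.9690 ≈ 4.3 m/s.
So the submarine is moving at 4.3 m/s toward the emitter.

4.3 m/s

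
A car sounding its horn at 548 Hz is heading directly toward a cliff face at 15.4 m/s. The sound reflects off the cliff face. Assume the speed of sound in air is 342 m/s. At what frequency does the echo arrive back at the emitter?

600 Hz

The cliff face receives the sound from a moving source: f₁ = f₀ · v/(v − v_e) = 548 × 342/326.6 ≈ 574 Hz.
On the return leg the car is a moving observer: f₂ = f₁ · (v + v_e)/v = 574 × 357.4/342 ≈ 600 Hz.
Equivalently f₂ = f₀ · (v + v_e)/(v − v_e).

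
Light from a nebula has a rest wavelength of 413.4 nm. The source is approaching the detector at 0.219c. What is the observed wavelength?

Relativistic Doppler for wavelength: λ' = λ₀ · √((1 − β)/(1 + β)).
λ' = 413.4 × √(0.7810/1.2190) = 413.4 × 0.80043 ≈ 330.9 nm.

330.9 nm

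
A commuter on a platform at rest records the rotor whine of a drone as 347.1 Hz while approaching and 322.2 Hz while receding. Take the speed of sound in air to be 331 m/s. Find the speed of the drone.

f₁/f₂ = (v + v_s)/(v − v_s), so v_s = v · (f₁ − f₂)/(f₁ + f₂).
v_s = 331 × (347.1 − 322.2)/(347.1 + 322.2) = 331 × 24.9/669.3 ≈ 12.3 m/s.

12.3 m/s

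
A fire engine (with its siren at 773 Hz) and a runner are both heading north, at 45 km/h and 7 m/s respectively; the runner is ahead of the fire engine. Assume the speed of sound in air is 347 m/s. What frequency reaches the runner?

786 Hz

45 km/h = 12.5 m/s.
The runner is ahead, so the fire engine is moving toward it while the runner is moving away from the fire engine.
General Doppler shift: f' = f · (v − v_o)/(v − v_s).
f' = 773 × (347 − 7)/(347 − 12.5) = 773 × 340/334.5 ≈ 786 Hz.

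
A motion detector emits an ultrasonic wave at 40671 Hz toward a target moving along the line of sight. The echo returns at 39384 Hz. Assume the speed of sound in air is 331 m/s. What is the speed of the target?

Double Doppler shift off a moving reflector: f₂ = f₀ · (v + u)/(v − u) (u > 0 toward emitter).
Rearranging, u = v · (f₂ − f₀)/(f₂ + f₀) = 331 × -1287/80055 ≈ -5.3 m/s.
So the target is moving at 5.3 m/s away from the emitter.

5.3 m/s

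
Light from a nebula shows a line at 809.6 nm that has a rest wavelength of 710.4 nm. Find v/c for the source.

0.130

λ'/λ₀ = 1.1396 > 1 (redshift), so the source is receding.
λ'/λ₀ = √((1 + β)/(1 − β)) for a receding source ⇒ β = (r² − 1)/(r² + 1) with r = λ'/λ₀.
β = (1.2988 − 1)/(1.2988 + 1) ≈ 0.130.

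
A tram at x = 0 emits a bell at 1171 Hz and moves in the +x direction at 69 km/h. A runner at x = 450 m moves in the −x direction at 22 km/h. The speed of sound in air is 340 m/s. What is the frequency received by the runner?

1263 Hz

69 km/h = 19.17 m/s; 22 km/h = 6.111 m/s.
The observer lies on the +x side, so the source is heading toward the observer and the observer is heading toward the source.
Both move, so f' = f · (v + v_o)/(v − v_s).
f' = 1171 × (340 + 6.111)/(340 − 19.17) = 1171 × 346.11/320.83 ≈ 1263 Hz.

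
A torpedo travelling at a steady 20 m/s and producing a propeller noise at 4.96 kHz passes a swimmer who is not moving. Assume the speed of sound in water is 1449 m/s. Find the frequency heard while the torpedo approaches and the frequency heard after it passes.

5.03 kHz approaching; 4.89 kHz receding

Approaching: f₁ = f · v/(v − v_s) = 4.96 × 1449/1429 ≈ 5.03 kHz.
Receding: f₂ = f · v/(v + v_s) = 4.96 × 1449/1469 ≈ 4.89 kHz.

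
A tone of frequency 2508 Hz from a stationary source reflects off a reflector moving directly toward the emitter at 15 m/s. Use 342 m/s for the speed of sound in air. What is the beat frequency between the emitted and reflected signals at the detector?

At the reflector (a moving observer), f₁ = f₀ · (v + u)/v = 2508 × 357/342 ≈ 2618 Hz.
On reflection it acts as a source moving toward the stationary detector: f₂ = f₁ · v/(v − u) = 2618 × 342/327 ≈ 2738 Hz.
Equivalently f₂ = f₀ · (v + u)/(v − u).
Beat frequency: |f₂ − f₀| = 2u·f₀/(v − u) = 2 × 15 × 2508/327 ≈ 230 Hz.

230 Hz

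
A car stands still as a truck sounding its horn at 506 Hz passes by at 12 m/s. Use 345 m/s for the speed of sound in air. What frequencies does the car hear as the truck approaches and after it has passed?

Approaching: f₁ = f · v/(v − v_s) = 506 × 345/333 ≈ 524 Hz.
Receding: f₂ = f · v/(v + v_s) = 506 × 345/357 ≈ 489 Hz.

524 Hz approaching; 489 Hz receding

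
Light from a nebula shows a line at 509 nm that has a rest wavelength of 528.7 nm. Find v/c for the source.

0.038c

λ'/λ₀ = 0.9627 < 1 (blueshift), so the source is approaching.
λ'/λ₀ = √((1 − β)/(1 + β)) for an approaching source ⇒ β = (1 − r²)/(1 + r²) with r = λ'/λ₀.
β = (1 − 0.9269)/(1 + 0.9269) ≈ 0.038.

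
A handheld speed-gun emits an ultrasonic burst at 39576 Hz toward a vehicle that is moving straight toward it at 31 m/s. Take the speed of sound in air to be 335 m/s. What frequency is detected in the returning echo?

47647 Hz

At the vehicle (a moving observer), f₁ = f₀ · (v + u)/v = 39576 × 366/335 ≈ 43238 Hz.
The reflection then acts as a moving source: f₂ = f₁ · v/(v − u) ≈ 47647 Hz.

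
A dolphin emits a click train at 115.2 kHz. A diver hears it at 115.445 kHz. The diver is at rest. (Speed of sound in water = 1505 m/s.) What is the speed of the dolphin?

f' > f, so the dolphin is approaching.
f' = f · v/(v − v_s) ⇒ v_s = v · |1 − f/f'|.
v_s = 1505 × |1 − 115.2/115.445| = 1505 × 0.002122 ≈ 3.2 m/s.

3.2 m/s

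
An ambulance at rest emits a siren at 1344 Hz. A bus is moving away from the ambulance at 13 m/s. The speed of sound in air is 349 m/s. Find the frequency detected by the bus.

1294 Hz

Only the observer moves, away from the source, so f' = f · (v − v_o)/v.
f' = 1344 × (349 − 13)/349 = 1344 × 336/349 ≈ 1294 Hz.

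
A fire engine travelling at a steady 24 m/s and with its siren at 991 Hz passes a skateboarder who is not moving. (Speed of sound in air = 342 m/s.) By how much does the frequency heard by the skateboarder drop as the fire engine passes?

140 Hz

Approaching: f₁ = f · v/(v − v_s) = 991 × 342/318 ≈ 1066 Hz.
Receding: f₂ = f · v/(v + v_s) = 991 × 342/366 ≈ 926 Hz.
Drop: f₁ − f₂ = 2f·v·v_s/(v² − v_s²) = 2 × 991 × 342 × 24/(342² − 24²) ≈ 140 Hz.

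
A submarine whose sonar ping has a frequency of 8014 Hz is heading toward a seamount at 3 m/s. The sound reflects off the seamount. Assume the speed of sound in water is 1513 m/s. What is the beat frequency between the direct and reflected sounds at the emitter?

The seamount receives the sound from a moving source: f₁ = f₀ · v/(v − v_e) = 8014 × 1513/1510 ≈ 8029.9 Hz.
On the return leg the submarine is a moving observer: f₂ = f₁ · (v + v_e)/v = 8029.9 × 1516/1513 ≈ 8045.8 Hz.
Beat against the emitted tone: |f₂ − f₀| = 2v_e·f₀/(v − v_e) = 2 × 3 × 8014/1510 ≈ 31.8 Hz.

31.8 Hz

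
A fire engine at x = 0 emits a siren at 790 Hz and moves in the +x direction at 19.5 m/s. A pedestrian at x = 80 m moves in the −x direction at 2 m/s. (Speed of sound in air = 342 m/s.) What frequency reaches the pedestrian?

843 Hz

The observer lies on the +x side, so the source is heading toward the observer and the observer is heading toward the source.
With source approaching and observer approaching, f' = f · (v + v_o)/(v − v_s).
f' = 790 × (342 + 2)/(342 − 19.5) = 790 × 344/322.5 ≈ 843 Hz.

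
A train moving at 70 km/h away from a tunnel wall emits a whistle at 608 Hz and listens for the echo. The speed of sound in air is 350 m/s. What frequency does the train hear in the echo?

70 km/h = 19.44 m/s.
The tunnel wall receives the sound from a moving source: f₁ = f₀ · v/(v + v_e) = 608 × 350/369.44 ≈ 576 Hz.
On the return leg the train is a moving observer: f₂ = f₁ · (v − v_e)/v = 576 × 330.56/350 ≈ 544 Hz.
Equivalently f₂ = f₀ · (v − v_e)/(v + v_e).

544 Hz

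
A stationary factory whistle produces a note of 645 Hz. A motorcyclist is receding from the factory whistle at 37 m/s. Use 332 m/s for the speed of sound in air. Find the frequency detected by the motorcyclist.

Only the observer moves, away from the source, so f' = f · (v − v_o)/v.
f' = 645 × (332 − 37)/332 = 645 × 295/332 ≈ 573 Hz.

573 Hz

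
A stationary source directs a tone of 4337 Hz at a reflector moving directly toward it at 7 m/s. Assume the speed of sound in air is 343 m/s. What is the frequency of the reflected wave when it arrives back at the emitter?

4518 Hz

The reflector first receives the wave as a moving observer: f₁ = f₀ · (v + u)/v = 4337 × (343 + 7)/343 ≈ 4426 Hz.
On reflection it acts as a source moving toward the stationary detector: f₂ = f₁ · v/(v − u) = 4426 × 343/336 ≈ 4518 Hz.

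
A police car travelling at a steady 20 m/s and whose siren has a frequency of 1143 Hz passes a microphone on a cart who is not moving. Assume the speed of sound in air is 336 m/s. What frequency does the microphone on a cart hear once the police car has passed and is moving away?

Receding: f₂ = f · v/(v + v_s) = 1143 × 336/356 ≈ 1079 Hz.

1079 Hz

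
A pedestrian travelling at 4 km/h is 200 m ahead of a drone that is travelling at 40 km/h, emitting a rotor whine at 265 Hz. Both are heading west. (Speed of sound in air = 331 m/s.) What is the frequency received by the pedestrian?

273 Hz

40 km/h = 11.11 m/s; 4 km/h = 1.111 m/s.
The pedestrian is ahead, so the drone is moving toward it while the pedestrian is moving away from the drone.
Both move, so f' = f · (v − v_o)/(v − v_s).
f' = 265 × (331 − 1.111)/(331 − 11.11) = 265 × 329.89/319.89 ≈ 273 Hz.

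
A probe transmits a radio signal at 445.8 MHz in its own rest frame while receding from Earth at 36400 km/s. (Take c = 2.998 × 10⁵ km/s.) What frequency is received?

394.6 MHz

β = v/c = 36400/299800 = 0.1214.
Relativistic Doppler for frequency: f' = f₀ · √((1 − β)/(1 + β)).
f' = 445.8 × √(0.8786/1.1214) = 445.8 × 0.88513 ≈ 394.6 MHz.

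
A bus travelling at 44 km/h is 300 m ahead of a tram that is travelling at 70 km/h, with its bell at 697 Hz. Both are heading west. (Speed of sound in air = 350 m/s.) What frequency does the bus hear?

712 Hz

70 km/h = 19.44 m/s; 44 km/h = 12.22 m/s.
The bus is ahead, so the tram is moving toward it while the bus is moving away from the tram.
General Doppler shift: f' = f · (v − v_o)/(v − v_s).
f' = 697 × (350 − 12.22)/(350 − 19.44) = 697 × 337.78/330.56 ≈ 712 Hz.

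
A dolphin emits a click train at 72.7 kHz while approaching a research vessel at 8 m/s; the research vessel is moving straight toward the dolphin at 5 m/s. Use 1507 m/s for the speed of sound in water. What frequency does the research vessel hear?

With source approaching and observer approaching, f' = f · (v + v_o)/(v − v_s).
f' = 72.7 × (1507 + 5)/(1507 − 8) = 72.7 × 1512/1499 ≈ 73.3 kHz.

73.3 kHz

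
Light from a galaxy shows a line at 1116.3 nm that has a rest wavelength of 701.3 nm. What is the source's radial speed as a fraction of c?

λ'/λ₀ = 1.5918 > 1 (redshift), so the source is receding.
λ'/λ₀ = √((1 + β)/(1 − β)) for a receding source ⇒ β = (r² − 1)/(r² + 1) with r = λ'/λ₀.
β = (2.5337 − 1)/(2.5337 + 1) ≈ 0.434.

0.434c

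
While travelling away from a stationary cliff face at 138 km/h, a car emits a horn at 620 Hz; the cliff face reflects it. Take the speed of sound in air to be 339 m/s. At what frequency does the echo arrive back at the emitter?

138 km/h = 38.33 m/s.
The cliff face receives the sound from a moving source: f₁ = f₀ · v/(v + v_e) = 620 × 339/377.33 ≈ 557 Hz.
On the return leg the car is a moving observer: f₂ = f₁ · (v − v_e)/v = 557 × 300.67/339 ≈ 494 Hz.
Equivalently f₂ = f₀ · (v − v_e)/(v + v_e).

494 Hz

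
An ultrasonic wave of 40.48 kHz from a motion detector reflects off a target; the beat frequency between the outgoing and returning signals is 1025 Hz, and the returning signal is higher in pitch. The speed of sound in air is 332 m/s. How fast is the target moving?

4.2 m/s

Double Doppler shift off a moving reflector: f₂ = f₀ · (v + u)/(v − u) (u > 0 toward emitter).
Returning signal is higher, so f₂ = f₀ + Δf = 40480 + 1025 = 41505 Hz.
Rearranging, u = v · (f₂ − f₀)/(f₂ + f₀) = 332 × 1025/81985 ≈ 4.2 m/s.
So the target is moving at 4.2 m/s toward the emitter.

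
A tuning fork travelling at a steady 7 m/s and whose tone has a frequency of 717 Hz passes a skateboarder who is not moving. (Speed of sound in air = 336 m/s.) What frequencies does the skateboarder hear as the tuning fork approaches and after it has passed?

Approaching: f₁ = f · v/(v − v_s) = 717 × 336/329 ≈ 732 Hz.
Receding: f₂ = f · v/(v + v_s) = 717 × 336/343 ≈ 702 Hz.

732 Hz approaching; 702 Hz receding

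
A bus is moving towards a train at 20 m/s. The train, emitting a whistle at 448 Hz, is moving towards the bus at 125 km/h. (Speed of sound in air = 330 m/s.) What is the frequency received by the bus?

125 km/h = 34.72 m/s.
General Doppler shift: f' = f · (v + v_o)/(v − v_s).
f' = 448 × (330 + 20)/(330 − 34.72) = 448 × 350/295.28 ≈ 531 Hz.

531 Hz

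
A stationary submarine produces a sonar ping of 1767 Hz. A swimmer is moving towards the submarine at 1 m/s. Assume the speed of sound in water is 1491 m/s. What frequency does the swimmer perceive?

1768 Hz

Only the observer moves, toward the source, so f' = f · (v + v_o)/v.
f' = 1767 × (1491 + 1)/1491 = 1767 × 1492/1491 ≈ 1768 Hz.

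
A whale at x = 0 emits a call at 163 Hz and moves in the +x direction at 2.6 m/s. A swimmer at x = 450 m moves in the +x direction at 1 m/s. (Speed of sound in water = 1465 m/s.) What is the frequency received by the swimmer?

The observer lies on the +x side, so the source is heading toward the observer and the observer is heading away from the source.
General Doppler shift: f' = f · (v − v_o)/(v − v_s).
f' = 163 × (1465 − 1)/(1465 − 2.6) = 163 × 1464/1462.4 ≈ 163 Hz.

163 Hz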